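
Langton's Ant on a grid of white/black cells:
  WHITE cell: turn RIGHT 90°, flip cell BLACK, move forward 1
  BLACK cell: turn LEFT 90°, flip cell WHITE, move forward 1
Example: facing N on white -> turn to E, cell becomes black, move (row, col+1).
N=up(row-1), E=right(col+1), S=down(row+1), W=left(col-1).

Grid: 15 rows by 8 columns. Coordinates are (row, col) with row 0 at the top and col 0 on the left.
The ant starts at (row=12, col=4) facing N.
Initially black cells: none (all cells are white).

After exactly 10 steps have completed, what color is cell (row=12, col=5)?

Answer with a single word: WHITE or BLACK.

Step 1: on WHITE (12,4): turn R to E, flip to black, move to (12,5). |black|=1
Step 2: on WHITE (12,5): turn R to S, flip to black, move to (13,5). |black|=2
Step 3: on WHITE (13,5): turn R to W, flip to black, move to (13,4). |black|=3
Step 4: on WHITE (13,4): turn R to N, flip to black, move to (12,4). |black|=4
Step 5: on BLACK (12,4): turn L to W, flip to white, move to (12,3). |black|=3
Step 6: on WHITE (12,3): turn R to N, flip to black, move to (11,3). |black|=4
Step 7: on WHITE (11,3): turn R to E, flip to black, move to (11,4). |black|=5
Step 8: on WHITE (11,4): turn R to S, flip to black, move to (12,4). |black|=6
Step 9: on WHITE (12,4): turn R to W, flip to black, move to (12,3). |black|=7
Step 10: on BLACK (12,3): turn L to S, flip to white, move to (13,3). |black|=6

Answer: BLACK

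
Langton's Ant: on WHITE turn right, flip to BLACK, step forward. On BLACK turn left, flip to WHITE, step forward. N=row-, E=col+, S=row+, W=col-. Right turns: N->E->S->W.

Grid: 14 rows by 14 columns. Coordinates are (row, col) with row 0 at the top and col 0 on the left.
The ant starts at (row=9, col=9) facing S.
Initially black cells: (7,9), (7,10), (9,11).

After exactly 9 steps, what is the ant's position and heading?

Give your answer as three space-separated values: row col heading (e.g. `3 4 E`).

Answer: 9 10 E

Derivation:
Step 1: on WHITE (9,9): turn R to W, flip to black, move to (9,8). |black|=4
Step 2: on WHITE (9,8): turn R to N, flip to black, move to (8,8). |black|=5
Step 3: on WHITE (8,8): turn R to E, flip to black, move to (8,9). |black|=6
Step 4: on WHITE (8,9): turn R to S, flip to black, move to (9,9). |black|=7
Step 5: on BLACK (9,9): turn L to E, flip to white, move to (9,10). |black|=6
Step 6: on WHITE (9,10): turn R to S, flip to black, move to (10,10). |black|=7
Step 7: on WHITE (10,10): turn R to W, flip to black, move to (10,9). |black|=8
Step 8: on WHITE (10,9): turn R to N, flip to black, move to (9,9). |black|=9
Step 9: on WHITE (9,9): turn R to E, flip to black, move to (9,10). |black|=10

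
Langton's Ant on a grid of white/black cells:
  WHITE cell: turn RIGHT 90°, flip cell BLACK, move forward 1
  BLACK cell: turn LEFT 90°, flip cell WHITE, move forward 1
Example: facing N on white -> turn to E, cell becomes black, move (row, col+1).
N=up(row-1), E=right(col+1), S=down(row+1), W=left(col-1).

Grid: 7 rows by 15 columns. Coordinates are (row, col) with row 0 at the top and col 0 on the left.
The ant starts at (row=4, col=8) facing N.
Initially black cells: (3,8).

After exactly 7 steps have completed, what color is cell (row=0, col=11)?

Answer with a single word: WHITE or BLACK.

Step 1: on WHITE (4,8): turn R to E, flip to black, move to (4,9). |black|=2
Step 2: on WHITE (4,9): turn R to S, flip to black, move to (5,9). |black|=3
Step 3: on WHITE (5,9): turn R to W, flip to black, move to (5,8). |black|=4
Step 4: on WHITE (5,8): turn R to N, flip to black, move to (4,8). |black|=5
Step 5: on BLACK (4,8): turn L to W, flip to white, move to (4,7). |black|=4
Step 6: on WHITE (4,7): turn R to N, flip to black, move to (3,7). |black|=5
Step 7: on WHITE (3,7): turn R to E, flip to black, move to (3,8). |black|=6

Answer: WHITE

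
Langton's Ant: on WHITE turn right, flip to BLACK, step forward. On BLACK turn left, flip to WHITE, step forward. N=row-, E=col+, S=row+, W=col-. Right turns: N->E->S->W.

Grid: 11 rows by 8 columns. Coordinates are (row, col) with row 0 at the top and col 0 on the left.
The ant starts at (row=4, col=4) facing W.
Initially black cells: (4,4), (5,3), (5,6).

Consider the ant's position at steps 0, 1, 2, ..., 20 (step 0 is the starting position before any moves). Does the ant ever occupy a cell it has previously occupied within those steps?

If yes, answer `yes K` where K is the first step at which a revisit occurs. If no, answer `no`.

Step 1: on BLACK (4,4): turn L to S, flip to white, move to (5,4). |black|=2 — new cell
Step 2: on WHITE (5,4): turn R to W, flip to black, move to (5,3). |black|=3 — new cell
Step 3: on BLACK (5,3): turn L to S, flip to white, move to (6,3). |black|=2 — new cell
Step 4: on WHITE (6,3): turn R to W, flip to black, move to (6,2). |black|=3 — new cell
Step 5: on WHITE (6,2): turn R to N, flip to black, move to (5,2). |black|=4 — new cell
Step 6: on WHITE (5,2): turn R to E, flip to black, move to (5,3). |black|=5 — REVISIT

Answer: yes 6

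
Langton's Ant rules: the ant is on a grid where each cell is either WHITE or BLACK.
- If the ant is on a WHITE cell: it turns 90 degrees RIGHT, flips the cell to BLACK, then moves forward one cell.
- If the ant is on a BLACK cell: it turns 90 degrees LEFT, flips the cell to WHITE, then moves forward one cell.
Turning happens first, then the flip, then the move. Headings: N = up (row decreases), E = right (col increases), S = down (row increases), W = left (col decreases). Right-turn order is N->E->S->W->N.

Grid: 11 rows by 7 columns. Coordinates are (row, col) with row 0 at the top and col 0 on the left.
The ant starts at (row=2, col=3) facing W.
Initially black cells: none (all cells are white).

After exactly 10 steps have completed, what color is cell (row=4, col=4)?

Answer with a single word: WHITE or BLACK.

Step 1: on WHITE (2,3): turn R to N, flip to black, move to (1,3). |black|=1
Step 2: on WHITE (1,3): turn R to E, flip to black, move to (1,4). |black|=2
Step 3: on WHITE (1,4): turn R to S, flip to black, move to (2,4). |black|=3
Step 4: on WHITE (2,4): turn R to W, flip to black, move to (2,3). |black|=4
Step 5: on BLACK (2,3): turn L to S, flip to white, move to (3,3). |black|=3
Step 6: on WHITE (3,3): turn R to W, flip to black, move to (3,2). |black|=4
Step 7: on WHITE (3,2): turn R to N, flip to black, move to (2,2). |black|=5
Step 8: on WHITE (2,2): turn R to E, flip to black, move to (2,3). |black|=6
Step 9: on WHITE (2,3): turn R to S, flip to black, move to (3,3). |black|=7
Step 10: on BLACK (3,3): turn L to E, flip to white, move to (3,4). |black|=6

Answer: WHITE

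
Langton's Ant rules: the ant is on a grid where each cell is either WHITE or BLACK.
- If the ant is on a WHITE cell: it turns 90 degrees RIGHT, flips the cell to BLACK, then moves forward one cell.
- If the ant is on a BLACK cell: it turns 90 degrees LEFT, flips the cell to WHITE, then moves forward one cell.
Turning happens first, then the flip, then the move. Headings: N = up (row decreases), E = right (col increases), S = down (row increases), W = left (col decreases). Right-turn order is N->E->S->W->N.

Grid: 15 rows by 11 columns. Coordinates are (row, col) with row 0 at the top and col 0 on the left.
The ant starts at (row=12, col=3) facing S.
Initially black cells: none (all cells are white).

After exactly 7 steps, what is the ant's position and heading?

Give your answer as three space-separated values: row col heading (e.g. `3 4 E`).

Step 1: on WHITE (12,3): turn R to W, flip to black, move to (12,2). |black|=1
Step 2: on WHITE (12,2): turn R to N, flip to black, move to (11,2). |black|=2
Step 3: on WHITE (11,2): turn R to E, flip to black, move to (11,3). |black|=3
Step 4: on WHITE (11,3): turn R to S, flip to black, move to (12,3). |black|=4
Step 5: on BLACK (12,3): turn L to E, flip to white, move to (12,4). |black|=3
Step 6: on WHITE (12,4): turn R to S, flip to black, move to (13,4). |black|=4
Step 7: on WHITE (13,4): turn R to W, flip to black, move to (13,3). |black|=5

Answer: 13 3 W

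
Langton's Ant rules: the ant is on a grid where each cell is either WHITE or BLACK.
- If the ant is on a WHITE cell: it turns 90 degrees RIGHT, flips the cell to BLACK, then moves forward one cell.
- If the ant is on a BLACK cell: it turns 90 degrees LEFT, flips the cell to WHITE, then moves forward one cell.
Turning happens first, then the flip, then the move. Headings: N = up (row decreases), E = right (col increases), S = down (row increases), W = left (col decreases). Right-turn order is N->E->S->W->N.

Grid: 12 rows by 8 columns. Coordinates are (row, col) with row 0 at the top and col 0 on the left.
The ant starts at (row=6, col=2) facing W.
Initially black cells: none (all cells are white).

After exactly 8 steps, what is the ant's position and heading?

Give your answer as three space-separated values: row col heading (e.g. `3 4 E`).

Step 1: on WHITE (6,2): turn R to N, flip to black, move to (5,2). |black|=1
Step 2: on WHITE (5,2): turn R to E, flip to black, move to (5,3). |black|=2
Step 3: on WHITE (5,3): turn R to S, flip to black, move to (6,3). |black|=3
Step 4: on WHITE (6,3): turn R to W, flip to black, move to (6,2). |black|=4
Step 5: on BLACK (6,2): turn L to S, flip to white, move to (7,2). |black|=3
Step 6: on WHITE (7,2): turn R to W, flip to black, move to (7,1). |black|=4
Step 7: on WHITE (7,1): turn R to N, flip to black, move to (6,1). |black|=5
Step 8: on WHITE (6,1): turn R to E, flip to black, move to (6,2). |black|=6

Answer: 6 2 E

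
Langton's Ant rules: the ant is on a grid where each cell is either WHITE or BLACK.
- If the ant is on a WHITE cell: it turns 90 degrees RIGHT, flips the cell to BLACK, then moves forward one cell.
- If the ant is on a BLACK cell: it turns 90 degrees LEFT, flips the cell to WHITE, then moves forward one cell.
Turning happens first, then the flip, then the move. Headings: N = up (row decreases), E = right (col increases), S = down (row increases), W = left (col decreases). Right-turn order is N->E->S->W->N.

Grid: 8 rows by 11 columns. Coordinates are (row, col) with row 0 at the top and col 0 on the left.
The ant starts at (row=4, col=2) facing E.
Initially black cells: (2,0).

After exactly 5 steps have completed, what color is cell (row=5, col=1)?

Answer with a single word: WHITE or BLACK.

Step 1: on WHITE (4,2): turn R to S, flip to black, move to (5,2). |black|=2
Step 2: on WHITE (5,2): turn R to W, flip to black, move to (5,1). |black|=3
Step 3: on WHITE (5,1): turn R to N, flip to black, move to (4,1). |black|=4
Step 4: on WHITE (4,1): turn R to E, flip to black, move to (4,2). |black|=5
Step 5: on BLACK (4,2): turn L to N, flip to white, move to (3,2). |black|=4

Answer: BLACK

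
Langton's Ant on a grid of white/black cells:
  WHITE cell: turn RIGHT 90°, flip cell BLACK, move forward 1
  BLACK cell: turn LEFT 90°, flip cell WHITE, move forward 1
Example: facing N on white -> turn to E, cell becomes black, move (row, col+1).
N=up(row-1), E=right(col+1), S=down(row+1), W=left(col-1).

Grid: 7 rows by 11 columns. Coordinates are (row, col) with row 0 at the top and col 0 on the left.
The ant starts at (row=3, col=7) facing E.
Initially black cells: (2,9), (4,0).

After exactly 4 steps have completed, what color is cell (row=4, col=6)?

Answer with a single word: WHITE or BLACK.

Answer: BLACK

Derivation:
Step 1: on WHITE (3,7): turn R to S, flip to black, move to (4,7). |black|=3
Step 2: on WHITE (4,7): turn R to W, flip to black, move to (4,6). |black|=4
Step 3: on WHITE (4,6): turn R to N, flip to black, move to (3,6). |black|=5
Step 4: on WHITE (3,6): turn R to E, flip to black, move to (3,7). |black|=6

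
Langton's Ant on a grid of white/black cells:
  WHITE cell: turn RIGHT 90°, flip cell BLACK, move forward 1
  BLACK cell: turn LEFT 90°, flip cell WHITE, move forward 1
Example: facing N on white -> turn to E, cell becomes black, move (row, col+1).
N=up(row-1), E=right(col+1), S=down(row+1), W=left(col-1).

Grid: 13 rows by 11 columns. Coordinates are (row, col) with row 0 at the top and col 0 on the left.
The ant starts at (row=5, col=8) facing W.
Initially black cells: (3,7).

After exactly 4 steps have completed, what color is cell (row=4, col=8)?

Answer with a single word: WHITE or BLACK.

Step 1: on WHITE (5,8): turn R to N, flip to black, move to (4,8). |black|=2
Step 2: on WHITE (4,8): turn R to E, flip to black, move to (4,9). |black|=3
Step 3: on WHITE (4,9): turn R to S, flip to black, move to (5,9). |black|=4
Step 4: on WHITE (5,9): turn R to W, flip to black, move to (5,8). |black|=5

Answer: BLACK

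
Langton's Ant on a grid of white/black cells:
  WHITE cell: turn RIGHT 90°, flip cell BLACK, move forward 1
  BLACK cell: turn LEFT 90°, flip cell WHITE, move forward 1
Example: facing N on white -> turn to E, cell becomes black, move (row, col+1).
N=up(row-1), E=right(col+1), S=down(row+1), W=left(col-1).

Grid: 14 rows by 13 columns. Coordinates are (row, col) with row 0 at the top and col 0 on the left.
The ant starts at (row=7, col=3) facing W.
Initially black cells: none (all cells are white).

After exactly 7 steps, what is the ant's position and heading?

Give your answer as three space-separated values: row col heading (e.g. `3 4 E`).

Answer: 7 2 N

Derivation:
Step 1: on WHITE (7,3): turn R to N, flip to black, move to (6,3). |black|=1
Step 2: on WHITE (6,3): turn R to E, flip to black, move to (6,4). |black|=2
Step 3: on WHITE (6,4): turn R to S, flip to black, move to (7,4). |black|=3
Step 4: on WHITE (7,4): turn R to W, flip to black, move to (7,3). |black|=4
Step 5: on BLACK (7,3): turn L to S, flip to white, move to (8,3). |black|=3
Step 6: on WHITE (8,3): turn R to W, flip to black, move to (8,2). |black|=4
Step 7: on WHITE (8,2): turn R to N, flip to black, move to (7,2). |black|=5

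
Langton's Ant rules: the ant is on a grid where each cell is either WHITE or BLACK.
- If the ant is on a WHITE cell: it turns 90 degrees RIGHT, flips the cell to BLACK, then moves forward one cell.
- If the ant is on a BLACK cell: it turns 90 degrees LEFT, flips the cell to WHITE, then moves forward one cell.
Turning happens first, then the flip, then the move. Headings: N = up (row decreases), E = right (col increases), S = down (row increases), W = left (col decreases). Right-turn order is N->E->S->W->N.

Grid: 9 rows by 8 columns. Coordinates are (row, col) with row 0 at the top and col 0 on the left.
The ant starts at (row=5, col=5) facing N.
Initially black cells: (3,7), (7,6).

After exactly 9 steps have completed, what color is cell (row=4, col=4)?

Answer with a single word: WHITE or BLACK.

Step 1: on WHITE (5,5): turn R to E, flip to black, move to (5,6). |black|=3
Step 2: on WHITE (5,6): turn R to S, flip to black, move to (6,6). |black|=4
Step 3: on WHITE (6,6): turn R to W, flip to black, move to (6,5). |black|=5
Step 4: on WHITE (6,5): turn R to N, flip to black, move to (5,5). |black|=6
Step 5: on BLACK (5,5): turn L to W, flip to white, move to (5,4). |black|=5
Step 6: on WHITE (5,4): turn R to N, flip to black, move to (4,4). |black|=6
Step 7: on WHITE (4,4): turn R to E, flip to black, move to (4,5). |black|=7
Step 8: on WHITE (4,5): turn R to S, flip to black, move to (5,5). |black|=8
Step 9: on WHITE (5,5): turn R to W, flip to black, move to (5,4). |black|=9

Answer: BLACK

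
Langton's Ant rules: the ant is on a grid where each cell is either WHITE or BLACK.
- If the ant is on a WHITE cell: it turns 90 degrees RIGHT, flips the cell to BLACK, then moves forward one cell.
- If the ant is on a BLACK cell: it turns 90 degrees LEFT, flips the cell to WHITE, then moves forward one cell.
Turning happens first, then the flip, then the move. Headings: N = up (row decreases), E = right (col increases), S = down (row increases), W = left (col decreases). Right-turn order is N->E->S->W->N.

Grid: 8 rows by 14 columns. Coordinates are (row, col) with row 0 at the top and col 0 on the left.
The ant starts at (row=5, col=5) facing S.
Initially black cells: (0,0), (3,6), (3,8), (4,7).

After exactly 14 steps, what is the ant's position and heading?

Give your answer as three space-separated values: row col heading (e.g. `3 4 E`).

Answer: 2 8 N

Derivation:
Step 1: on WHITE (5,5): turn R to W, flip to black, move to (5,4). |black|=5
Step 2: on WHITE (5,4): turn R to N, flip to black, move to (4,4). |black|=6
Step 3: on WHITE (4,4): turn R to E, flip to black, move to (4,5). |black|=7
Step 4: on WHITE (4,5): turn R to S, flip to black, move to (5,5). |black|=8
Step 5: on BLACK (5,5): turn L to E, flip to white, move to (5,6). |black|=7
Step 6: on WHITE (5,6): turn R to S, flip to black, move to (6,6). |black|=8
Step 7: on WHITE (6,6): turn R to W, flip to black, move to (6,5). |black|=9
Step 8: on WHITE (6,5): turn R to N, flip to black, move to (5,5). |black|=10
Step 9: on WHITE (5,5): turn R to E, flip to black, move to (5,6). |black|=11
Step 10: on BLACK (5,6): turn L to N, flip to white, move to (4,6). |black|=10
Step 11: on WHITE (4,6): turn R to E, flip to black, move to (4,7). |black|=11
Step 12: on BLACK (4,7): turn L to N, flip to white, move to (3,7). |black|=10
Step 13: on WHITE (3,7): turn R to E, flip to black, move to (3,8). |black|=11
Step 14: on BLACK (3,8): turn L to N, flip to white, move to (2,8). |black|=10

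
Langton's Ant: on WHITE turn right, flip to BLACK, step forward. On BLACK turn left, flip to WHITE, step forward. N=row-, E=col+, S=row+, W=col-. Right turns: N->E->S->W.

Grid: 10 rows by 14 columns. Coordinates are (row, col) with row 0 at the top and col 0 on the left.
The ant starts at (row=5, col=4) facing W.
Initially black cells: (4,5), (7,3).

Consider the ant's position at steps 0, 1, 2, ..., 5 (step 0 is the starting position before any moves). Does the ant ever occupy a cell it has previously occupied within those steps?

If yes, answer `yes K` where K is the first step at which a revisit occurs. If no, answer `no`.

Answer: no

Derivation:
Step 1: on WHITE (5,4): turn R to N, flip to black, move to (4,4). |black|=3 — new cell
Step 2: on WHITE (4,4): turn R to E, flip to black, move to (4,5). |black|=4 — new cell
Step 3: on BLACK (4,5): turn L to N, flip to white, move to (3,5). |black|=3 — new cell
Step 4: on WHITE (3,5): turn R to E, flip to black, move to (3,6). |black|=4 — new cell
Step 5: on WHITE (3,6): turn R to S, flip to black, move to (4,6). |black|=5 — new cell
No revisit within 5 steps.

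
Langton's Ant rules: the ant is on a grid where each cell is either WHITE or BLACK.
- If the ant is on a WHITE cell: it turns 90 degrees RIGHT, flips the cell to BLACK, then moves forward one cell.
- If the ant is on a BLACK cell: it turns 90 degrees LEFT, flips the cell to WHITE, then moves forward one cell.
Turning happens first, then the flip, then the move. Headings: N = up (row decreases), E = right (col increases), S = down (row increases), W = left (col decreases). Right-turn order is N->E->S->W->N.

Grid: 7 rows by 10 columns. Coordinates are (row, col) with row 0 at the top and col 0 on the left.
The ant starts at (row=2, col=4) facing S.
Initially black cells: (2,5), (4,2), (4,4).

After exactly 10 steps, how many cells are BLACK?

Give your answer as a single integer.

Step 1: on WHITE (2,4): turn R to W, flip to black, move to (2,3). |black|=4
Step 2: on WHITE (2,3): turn R to N, flip to black, move to (1,3). |black|=5
Step 3: on WHITE (1,3): turn R to E, flip to black, move to (1,4). |black|=6
Step 4: on WHITE (1,4): turn R to S, flip to black, move to (2,4). |black|=7
Step 5: on BLACK (2,4): turn L to E, flip to white, move to (2,5). |black|=6
Step 6: on BLACK (2,5): turn L to N, flip to white, move to (1,5). |black|=5
Step 7: on WHITE (1,5): turn R to E, flip to black, move to (1,6). |black|=6
Step 8: on WHITE (1,6): turn R to S, flip to black, move to (2,6). |black|=7
Step 9: on WHITE (2,6): turn R to W, flip to black, move to (2,5). |black|=8
Step 10: on WHITE (2,5): turn R to N, flip to black, move to (1,5). |black|=9

Answer: 9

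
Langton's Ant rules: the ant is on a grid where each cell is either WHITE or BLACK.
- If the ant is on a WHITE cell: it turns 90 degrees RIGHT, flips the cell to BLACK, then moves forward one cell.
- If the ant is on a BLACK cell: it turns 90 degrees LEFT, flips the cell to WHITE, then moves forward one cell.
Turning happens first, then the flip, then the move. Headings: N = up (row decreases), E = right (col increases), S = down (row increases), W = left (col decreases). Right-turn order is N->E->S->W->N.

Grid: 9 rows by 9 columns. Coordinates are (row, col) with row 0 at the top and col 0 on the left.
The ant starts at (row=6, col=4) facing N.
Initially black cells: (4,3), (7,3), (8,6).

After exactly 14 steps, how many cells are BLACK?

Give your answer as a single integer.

Answer: 7

Derivation:
Step 1: on WHITE (6,4): turn R to E, flip to black, move to (6,5). |black|=4
Step 2: on WHITE (6,5): turn R to S, flip to black, move to (7,5). |black|=5
Step 3: on WHITE (7,5): turn R to W, flip to black, move to (7,4). |black|=6
Step 4: on WHITE (7,4): turn R to N, flip to black, move to (6,4). |black|=7
Step 5: on BLACK (6,4): turn L to W, flip to white, move to (6,3). |black|=6
Step 6: on WHITE (6,3): turn R to N, flip to black, move to (5,3). |black|=7
Step 7: on WHITE (5,3): turn R to E, flip to black, move to (5,4). |black|=8
Step 8: on WHITE (5,4): turn R to S, flip to black, move to (6,4). |black|=9
Step 9: on WHITE (6,4): turn R to W, flip to black, move to (6,3). |black|=10
Step 10: on BLACK (6,3): turn L to S, flip to white, move to (7,3). |black|=9
Step 11: on BLACK (7,3): turn L to E, flip to white, move to (7,4). |black|=8
Step 12: on BLACK (7,4): turn L to N, flip to white, move to (6,4). |black|=7
Step 13: on BLACK (6,4): turn L to W, flip to white, move to (6,3). |black|=6
Step 14: on WHITE (6,3): turn R to N, flip to black, move to (5,3). |black|=7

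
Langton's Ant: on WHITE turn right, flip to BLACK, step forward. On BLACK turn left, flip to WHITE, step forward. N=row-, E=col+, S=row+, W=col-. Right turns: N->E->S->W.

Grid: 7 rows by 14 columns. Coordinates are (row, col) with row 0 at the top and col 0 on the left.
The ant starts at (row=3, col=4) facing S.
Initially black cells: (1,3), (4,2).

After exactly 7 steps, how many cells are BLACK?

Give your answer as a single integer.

Step 1: on WHITE (3,4): turn R to W, flip to black, move to (3,3). |black|=3
Step 2: on WHITE (3,3): turn R to N, flip to black, move to (2,3). |black|=4
Step 3: on WHITE (2,3): turn R to E, flip to black, move to (2,4). |black|=5
Step 4: on WHITE (2,4): turn R to S, flip to black, move to (3,4). |black|=6
Step 5: on BLACK (3,4): turn L to E, flip to white, move to (3,5). |black|=5
Step 6: on WHITE (3,5): turn R to S, flip to black, move to (4,5). |black|=6
Step 7: on WHITE (4,5): turn R to W, flip to black, move to (4,4). |black|=7

Answer: 7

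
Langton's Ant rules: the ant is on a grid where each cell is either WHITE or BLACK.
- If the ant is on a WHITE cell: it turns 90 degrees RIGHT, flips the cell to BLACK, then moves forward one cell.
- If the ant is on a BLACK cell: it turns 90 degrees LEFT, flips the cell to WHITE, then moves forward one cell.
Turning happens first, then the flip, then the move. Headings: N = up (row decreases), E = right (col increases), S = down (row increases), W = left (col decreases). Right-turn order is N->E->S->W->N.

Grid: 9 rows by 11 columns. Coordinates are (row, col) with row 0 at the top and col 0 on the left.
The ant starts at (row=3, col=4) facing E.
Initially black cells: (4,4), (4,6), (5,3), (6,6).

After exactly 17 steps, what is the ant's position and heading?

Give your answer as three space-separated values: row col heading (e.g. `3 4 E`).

Step 1: on WHITE (3,4): turn R to S, flip to black, move to (4,4). |black|=5
Step 2: on BLACK (4,4): turn L to E, flip to white, move to (4,5). |black|=4
Step 3: on WHITE (4,5): turn R to S, flip to black, move to (5,5). |black|=5
Step 4: on WHITE (5,5): turn R to W, flip to black, move to (5,4). |black|=6
Step 5: on WHITE (5,4): turn R to N, flip to black, move to (4,4). |black|=7
Step 6: on WHITE (4,4): turn R to E, flip to black, move to (4,5). |black|=8
Step 7: on BLACK (4,5): turn L to N, flip to white, move to (3,5). |black|=7
Step 8: on WHITE (3,5): turn R to E, flip to black, move to (3,6). |black|=8
Step 9: on WHITE (3,6): turn R to S, flip to black, move to (4,6). |black|=9
Step 10: on BLACK (4,6): turn L to E, flip to white, move to (4,7). |black|=8
Step 11: on WHITE (4,7): turn R to S, flip to black, move to (5,7). |black|=9
Step 12: on WHITE (5,7): turn R to W, flip to black, move to (5,6). |black|=10
Step 13: on WHITE (5,6): turn R to N, flip to black, move to (4,6). |black|=11
Step 14: on WHITE (4,6): turn R to E, flip to black, move to (4,7). |black|=12
Step 15: on BLACK (4,7): turn L to N, flip to white, move to (3,7). |black|=11
Step 16: on WHITE (3,7): turn R to E, flip to black, move to (3,8). |black|=12
Step 17: on WHITE (3,8): turn R to S, flip to black, move to (4,8). |black|=13

Answer: 4 8 S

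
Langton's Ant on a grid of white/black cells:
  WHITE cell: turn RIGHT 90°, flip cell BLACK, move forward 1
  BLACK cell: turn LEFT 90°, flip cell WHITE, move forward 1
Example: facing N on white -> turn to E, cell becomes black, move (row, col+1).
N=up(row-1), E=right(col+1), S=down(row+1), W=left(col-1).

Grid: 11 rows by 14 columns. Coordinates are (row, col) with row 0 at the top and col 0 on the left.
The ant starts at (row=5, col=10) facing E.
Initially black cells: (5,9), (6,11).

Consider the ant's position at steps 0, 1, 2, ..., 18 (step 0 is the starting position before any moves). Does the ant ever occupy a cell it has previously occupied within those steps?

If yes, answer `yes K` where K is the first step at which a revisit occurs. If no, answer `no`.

Answer: yes 7

Derivation:
Step 1: on WHITE (5,10): turn R to S, flip to black, move to (6,10). |black|=3 — new cell
Step 2: on WHITE (6,10): turn R to W, flip to black, move to (6,9). |black|=4 — new cell
Step 3: on WHITE (6,9): turn R to N, flip to black, move to (5,9). |black|=5 — new cell
Step 4: on BLACK (5,9): turn L to W, flip to white, move to (5,8). |black|=4 — new cell
Step 5: on WHITE (5,8): turn R to N, flip to black, move to (4,8). |black|=5 — new cell
Step 6: on WHITE (4,8): turn R to E, flip to black, move to (4,9). |black|=6 — new cell
Step 7: on WHITE (4,9): turn R to S, flip to black, move to (5,9). |black|=7 — REVISIT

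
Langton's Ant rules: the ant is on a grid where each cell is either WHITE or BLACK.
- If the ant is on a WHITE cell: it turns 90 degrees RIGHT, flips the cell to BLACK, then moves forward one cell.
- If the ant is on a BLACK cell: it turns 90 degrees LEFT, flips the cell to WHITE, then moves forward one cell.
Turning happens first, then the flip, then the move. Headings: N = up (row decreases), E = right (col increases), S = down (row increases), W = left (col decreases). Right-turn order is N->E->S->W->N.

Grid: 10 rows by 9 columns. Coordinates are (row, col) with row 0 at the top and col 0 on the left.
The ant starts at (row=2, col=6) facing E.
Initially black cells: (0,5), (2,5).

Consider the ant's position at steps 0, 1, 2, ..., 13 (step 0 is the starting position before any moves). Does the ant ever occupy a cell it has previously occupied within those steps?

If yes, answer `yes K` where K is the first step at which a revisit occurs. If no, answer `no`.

Step 1: on WHITE (2,6): turn R to S, flip to black, move to (3,6). |black|=3 — new cell
Step 2: on WHITE (3,6): turn R to W, flip to black, move to (3,5). |black|=4 — new cell
Step 3: on WHITE (3,5): turn R to N, flip to black, move to (2,5). |black|=5 — new cell
Step 4: on BLACK (2,5): turn L to W, flip to white, move to (2,4). |black|=4 — new cell
Step 5: on WHITE (2,4): turn R to N, flip to black, move to (1,4). |black|=5 — new cell
Step 6: on WHITE (1,4): turn R to E, flip to black, move to (1,5). |black|=6 — new cell
Step 7: on WHITE (1,5): turn R to S, flip to black, move to (2,5). |black|=7 — REVISIT

Answer: yes 7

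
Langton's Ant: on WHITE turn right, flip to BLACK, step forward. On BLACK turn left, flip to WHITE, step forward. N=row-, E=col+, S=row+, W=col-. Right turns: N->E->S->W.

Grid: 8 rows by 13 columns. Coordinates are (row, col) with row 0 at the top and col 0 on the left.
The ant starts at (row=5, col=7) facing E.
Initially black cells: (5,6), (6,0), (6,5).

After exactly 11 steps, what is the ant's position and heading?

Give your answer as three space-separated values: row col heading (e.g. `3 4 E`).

Answer: 5 6 N

Derivation:
Step 1: on WHITE (5,7): turn R to S, flip to black, move to (6,7). |black|=4
Step 2: on WHITE (6,7): turn R to W, flip to black, move to (6,6). |black|=5
Step 3: on WHITE (6,6): turn R to N, flip to black, move to (5,6). |black|=6
Step 4: on BLACK (5,6): turn L to W, flip to white, move to (5,5). |black|=5
Step 5: on WHITE (5,5): turn R to N, flip to black, move to (4,5). |black|=6
Step 6: on WHITE (4,5): turn R to E, flip to black, move to (4,6). |black|=7
Step 7: on WHITE (4,6): turn R to S, flip to black, move to (5,6). |black|=8
Step 8: on WHITE (5,6): turn R to W, flip to black, move to (5,5). |black|=9
Step 9: on BLACK (5,5): turn L to S, flip to white, move to (6,5). |black|=8
Step 10: on BLACK (6,5): turn L to E, flip to white, move to (6,6). |black|=7
Step 11: on BLACK (6,6): turn L to N, flip to white, move to (5,6). |black|=6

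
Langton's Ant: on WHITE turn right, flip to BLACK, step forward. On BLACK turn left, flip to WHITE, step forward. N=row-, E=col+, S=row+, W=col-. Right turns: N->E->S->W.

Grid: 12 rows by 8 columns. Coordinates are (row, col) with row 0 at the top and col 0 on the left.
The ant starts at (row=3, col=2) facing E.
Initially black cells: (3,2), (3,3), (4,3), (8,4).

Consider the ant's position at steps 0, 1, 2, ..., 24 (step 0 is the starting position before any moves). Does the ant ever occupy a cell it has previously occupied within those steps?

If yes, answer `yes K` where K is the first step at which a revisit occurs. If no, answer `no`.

Answer: yes 10

Derivation:
Step 1: on BLACK (3,2): turn L to N, flip to white, move to (2,2). |black|=3 — new cell
Step 2: on WHITE (2,2): turn R to E, flip to black, move to (2,3). |black|=4 — new cell
Step 3: on WHITE (2,3): turn R to S, flip to black, move to (3,3). |black|=5 — new cell
Step 4: on BLACK (3,3): turn L to E, flip to white, move to (3,4). |black|=4 — new cell
Step 5: on WHITE (3,4): turn R to S, flip to black, move to (4,4). |black|=5 — new cell
Step 6: on WHITE (4,4): turn R to W, flip to black, move to (4,3). |black|=6 — new cell
Step 7: on BLACK (4,3): turn L to S, flip to white, move to (5,3). |black|=5 — new cell
Step 8: on WHITE (5,3): turn R to W, flip to black, move to (5,2). |black|=6 — new cell
Step 9: on WHITE (5,2): turn R to N, flip to black, move to (4,2). |black|=7 — new cell
Step 10: on WHITE (4,2): turn R to E, flip to black, move to (4,3). |black|=8 — REVISIT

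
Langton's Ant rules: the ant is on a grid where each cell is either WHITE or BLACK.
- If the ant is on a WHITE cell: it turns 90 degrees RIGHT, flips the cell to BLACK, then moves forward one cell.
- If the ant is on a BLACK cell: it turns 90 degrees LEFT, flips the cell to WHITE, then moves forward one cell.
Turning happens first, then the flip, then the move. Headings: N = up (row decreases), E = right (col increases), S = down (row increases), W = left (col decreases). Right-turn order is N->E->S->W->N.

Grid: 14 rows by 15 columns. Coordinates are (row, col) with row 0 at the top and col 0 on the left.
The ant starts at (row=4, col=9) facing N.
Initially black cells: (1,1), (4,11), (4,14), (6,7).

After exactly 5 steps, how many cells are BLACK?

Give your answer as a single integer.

Answer: 7

Derivation:
Step 1: on WHITE (4,9): turn R to E, flip to black, move to (4,10). |black|=5
Step 2: on WHITE (4,10): turn R to S, flip to black, move to (5,10). |black|=6
Step 3: on WHITE (5,10): turn R to W, flip to black, move to (5,9). |black|=7
Step 4: on WHITE (5,9): turn R to N, flip to black, move to (4,9). |black|=8
Step 5: on BLACK (4,9): turn L to W, flip to white, move to (4,8). |black|=7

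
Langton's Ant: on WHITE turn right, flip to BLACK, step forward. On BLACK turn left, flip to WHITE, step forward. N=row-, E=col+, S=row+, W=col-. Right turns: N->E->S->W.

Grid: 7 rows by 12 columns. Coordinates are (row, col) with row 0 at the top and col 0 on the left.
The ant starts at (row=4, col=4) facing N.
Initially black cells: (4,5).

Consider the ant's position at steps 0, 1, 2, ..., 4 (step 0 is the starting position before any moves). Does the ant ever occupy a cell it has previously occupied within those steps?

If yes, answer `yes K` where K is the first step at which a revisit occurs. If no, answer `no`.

Step 1: on WHITE (4,4): turn R to E, flip to black, move to (4,5). |black|=2 — new cell
Step 2: on BLACK (4,5): turn L to N, flip to white, move to (3,5). |black|=1 — new cell
Step 3: on WHITE (3,5): turn R to E, flip to black, move to (3,6). |black|=2 — new cell
Step 4: on WHITE (3,6): turn R to S, flip to black, move to (4,6). |black|=3 — new cell
No revisit within 4 steps.

Answer: no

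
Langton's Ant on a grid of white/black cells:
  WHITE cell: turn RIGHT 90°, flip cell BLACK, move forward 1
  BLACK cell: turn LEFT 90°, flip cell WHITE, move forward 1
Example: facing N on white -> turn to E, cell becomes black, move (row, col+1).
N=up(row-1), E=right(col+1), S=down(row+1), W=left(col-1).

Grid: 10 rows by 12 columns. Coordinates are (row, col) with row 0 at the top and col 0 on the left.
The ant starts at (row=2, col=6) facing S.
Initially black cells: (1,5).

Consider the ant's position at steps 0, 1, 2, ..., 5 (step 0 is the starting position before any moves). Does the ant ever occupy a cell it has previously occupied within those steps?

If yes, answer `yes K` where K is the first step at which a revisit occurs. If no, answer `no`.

Answer: no

Derivation:
Step 1: on WHITE (2,6): turn R to W, flip to black, move to (2,5). |black|=2 — new cell
Step 2: on WHITE (2,5): turn R to N, flip to black, move to (1,5). |black|=3 — new cell
Step 3: on BLACK (1,5): turn L to W, flip to white, move to (1,4). |black|=2 — new cell
Step 4: on WHITE (1,4): turn R to N, flip to black, move to (0,4). |black|=3 — new cell
Step 5: on WHITE (0,4): turn R to E, flip to black, move to (0,5). |black|=4 — new cell
No revisit within 5 steps.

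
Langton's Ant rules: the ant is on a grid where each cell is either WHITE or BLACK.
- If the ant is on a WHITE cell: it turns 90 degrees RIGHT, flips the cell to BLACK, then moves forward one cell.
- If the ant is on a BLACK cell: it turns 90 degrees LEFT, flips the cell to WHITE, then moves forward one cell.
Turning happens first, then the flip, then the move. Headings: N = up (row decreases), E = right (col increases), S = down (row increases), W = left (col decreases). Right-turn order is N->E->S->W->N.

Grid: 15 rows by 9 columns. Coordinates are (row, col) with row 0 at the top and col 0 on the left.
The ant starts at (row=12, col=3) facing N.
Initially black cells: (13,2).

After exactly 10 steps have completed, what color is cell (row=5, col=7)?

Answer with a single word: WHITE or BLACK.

Answer: WHITE

Derivation:
Step 1: on WHITE (12,3): turn R to E, flip to black, move to (12,4). |black|=2
Step 2: on WHITE (12,4): turn R to S, flip to black, move to (13,4). |black|=3
Step 3: on WHITE (13,4): turn R to W, flip to black, move to (13,3). |black|=4
Step 4: on WHITE (13,3): turn R to N, flip to black, move to (12,3). |black|=5
Step 5: on BLACK (12,3): turn L to W, flip to white, move to (12,2). |black|=4
Step 6: on WHITE (12,2): turn R to N, flip to black, move to (11,2). |black|=5
Step 7: on WHITE (11,2): turn R to E, flip to black, move to (11,3). |black|=6
Step 8: on WHITE (11,3): turn R to S, flip to black, move to (12,3). |black|=7
Step 9: on WHITE (12,3): turn R to W, flip to black, move to (12,2). |black|=8
Step 10: on BLACK (12,2): turn L to S, flip to white, move to (13,2). |black|=7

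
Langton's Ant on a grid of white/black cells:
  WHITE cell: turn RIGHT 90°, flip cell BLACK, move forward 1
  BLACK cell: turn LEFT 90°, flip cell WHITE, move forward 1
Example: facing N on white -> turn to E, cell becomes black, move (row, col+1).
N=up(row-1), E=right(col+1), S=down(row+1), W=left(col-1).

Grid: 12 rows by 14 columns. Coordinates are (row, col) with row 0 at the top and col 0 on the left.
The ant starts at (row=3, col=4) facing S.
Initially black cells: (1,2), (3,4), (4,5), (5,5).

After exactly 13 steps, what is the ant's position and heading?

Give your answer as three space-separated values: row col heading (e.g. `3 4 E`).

Answer: 7 5 W

Derivation:
Step 1: on BLACK (3,4): turn L to E, flip to white, move to (3,5). |black|=3
Step 2: on WHITE (3,5): turn R to S, flip to black, move to (4,5). |black|=4
Step 3: on BLACK (4,5): turn L to E, flip to white, move to (4,6). |black|=3
Step 4: on WHITE (4,6): turn R to S, flip to black, move to (5,6). |black|=4
Step 5: on WHITE (5,6): turn R to W, flip to black, move to (5,5). |black|=5
Step 6: on BLACK (5,5): turn L to S, flip to white, move to (6,5). |black|=4
Step 7: on WHITE (6,5): turn R to W, flip to black, move to (6,4). |black|=5
Step 8: on WHITE (6,4): turn R to N, flip to black, move to (5,4). |black|=6
Step 9: on WHITE (5,4): turn R to E, flip to black, move to (5,5). |black|=7
Step 10: on WHITE (5,5): turn R to S, flip to black, move to (6,5). |black|=8
Step 11: on BLACK (6,5): turn L to E, flip to white, move to (6,6). |black|=7
Step 12: on WHITE (6,6): turn R to S, flip to black, move to (7,6). |black|=8
Step 13: on WHITE (7,6): turn R to W, flip to black, move to (7,5). |black|=9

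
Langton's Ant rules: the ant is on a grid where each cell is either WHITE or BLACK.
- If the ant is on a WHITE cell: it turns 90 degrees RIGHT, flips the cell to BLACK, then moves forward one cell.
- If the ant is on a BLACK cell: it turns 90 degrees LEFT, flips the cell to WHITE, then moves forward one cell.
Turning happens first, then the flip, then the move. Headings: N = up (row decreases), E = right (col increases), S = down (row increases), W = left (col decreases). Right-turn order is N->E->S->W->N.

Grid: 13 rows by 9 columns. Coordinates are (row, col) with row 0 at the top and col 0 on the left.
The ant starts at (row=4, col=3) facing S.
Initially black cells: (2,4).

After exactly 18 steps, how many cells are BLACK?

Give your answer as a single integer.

Answer: 7

Derivation:
Step 1: on WHITE (4,3): turn R to W, flip to black, move to (4,2). |black|=2
Step 2: on WHITE (4,2): turn R to N, flip to black, move to (3,2). |black|=3
Step 3: on WHITE (3,2): turn R to E, flip to black, move to (3,3). |black|=4
Step 4: on WHITE (3,3): turn R to S, flip to black, move to (4,3). |black|=5
Step 5: on BLACK (4,3): turn L to E, flip to white, move to (4,4). |black|=4
Step 6: on WHITE (4,4): turn R to S, flip to black, move to (5,4). |black|=5
Step 7: on WHITE (5,4): turn R to W, flip to black, move to (5,3). |black|=6
Step 8: on WHITE (5,3): turn R to N, flip to black, move to (4,3). |black|=7
Step 9: on WHITE (4,3): turn R to E, flip to black, move to (4,4). |black|=8
Step 10: on BLACK (4,4): turn L to N, flip to white, move to (3,4). |black|=7
Step 11: on WHITE (3,4): turn R to E, flip to black, move to (3,5). |black|=8
Step 12: on WHITE (3,5): turn R to S, flip to black, move to (4,5). |black|=9
Step 13: on WHITE (4,5): turn R to W, flip to black, move to (4,4). |black|=10
Step 14: on WHITE (4,4): turn R to N, flip to black, move to (3,4). |black|=11
Step 15: on BLACK (3,4): turn L to W, flip to white, move to (3,3). |black|=10
Step 16: on BLACK (3,3): turn L to S, flip to white, move to (4,3). |black|=9
Step 17: on BLACK (4,3): turn L to E, flip to white, move to (4,4). |black|=8
Step 18: on BLACK (4,4): turn L to N, flip to white, move to (3,4). |black|=7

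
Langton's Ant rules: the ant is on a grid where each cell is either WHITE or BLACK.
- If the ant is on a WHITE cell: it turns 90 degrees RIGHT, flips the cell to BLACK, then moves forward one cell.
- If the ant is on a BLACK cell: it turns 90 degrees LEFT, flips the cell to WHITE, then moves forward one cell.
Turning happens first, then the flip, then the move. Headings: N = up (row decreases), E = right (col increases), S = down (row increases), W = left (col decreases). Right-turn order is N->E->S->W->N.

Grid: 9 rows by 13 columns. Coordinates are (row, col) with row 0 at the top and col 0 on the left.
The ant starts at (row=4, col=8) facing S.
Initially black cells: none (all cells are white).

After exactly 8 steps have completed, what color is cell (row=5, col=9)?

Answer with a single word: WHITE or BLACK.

Answer: BLACK

Derivation:
Step 1: on WHITE (4,8): turn R to W, flip to black, move to (4,7). |black|=1
Step 2: on WHITE (4,7): turn R to N, flip to black, move to (3,7). |black|=2
Step 3: on WHITE (3,7): turn R to E, flip to black, move to (3,8). |black|=3
Step 4: on WHITE (3,8): turn R to S, flip to black, move to (4,8). |black|=4
Step 5: on BLACK (4,8): turn L to E, flip to white, move to (4,9). |black|=3
Step 6: on WHITE (4,9): turn R to S, flip to black, move to (5,9). |black|=4
Step 7: on WHITE (5,9): turn R to W, flip to black, move to (5,8). |black|=5
Step 8: on WHITE (5,8): turn R to N, flip to black, move to (4,8). |black|=6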